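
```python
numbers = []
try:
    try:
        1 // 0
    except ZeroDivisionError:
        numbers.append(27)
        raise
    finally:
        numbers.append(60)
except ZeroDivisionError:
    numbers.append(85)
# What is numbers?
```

Step-by-step execution trace:
1. Inner try: `1 // 0` raises ZeroDivisionError.
2. Inner `except ZeroDivisionError` matches → `numbers.append(27)` → numbers = [27].
3. bare `raise` re-raises ZeroDivisionError.
4. Inner `finally` runs during unwinding: `numbers.append(60)` → numbers = [27, 60].
5. Outer `except ZeroDivisionError` matches → `numbers.append(85)` → numbers = [27, 60, 85].
Result: [27, 60, 85]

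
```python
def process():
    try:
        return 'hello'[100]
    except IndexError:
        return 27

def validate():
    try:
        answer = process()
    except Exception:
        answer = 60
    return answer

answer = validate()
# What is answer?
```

Step-by-step execution trace:
1. `validate()` calls `process()`.
2. In process: `'hello'[100]` raises IndexError; `except IndexError` catches it → returns 27.
3. In validate: `answer = process()` → answer = 27. No exception reaches validate.
4. `except Exception` is skipped; validate returns 27.
5. answer = 27.
Result: 27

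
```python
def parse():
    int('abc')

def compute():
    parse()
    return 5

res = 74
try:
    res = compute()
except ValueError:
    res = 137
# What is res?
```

Step-by-step execution trace:
1. res starts at 74.
2. try: `compute()` calls `parse()`.
3. `parse()` evaluates `int('abc')`, which raises ValueError; it propagates through compute (uncaught).
4. `return 5` in compute is not reached; the assignment to res does not complete.
5. `except ValueError` matches → res = 137.
Result: 137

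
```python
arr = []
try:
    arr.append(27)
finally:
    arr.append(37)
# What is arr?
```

Step-by-step execution trace:
1. try: `arr.append(27)` → arr = [27].
2. The try body completes without raising.
3. finally always runs: `arr.append(37)` → arr = [27, 37].
Result: [27, 37]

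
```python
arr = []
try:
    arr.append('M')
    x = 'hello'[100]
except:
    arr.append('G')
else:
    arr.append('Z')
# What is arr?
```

Step-by-step execution trace:
1. try: `arr.append('M')` → arr = ['M'].
2. `x = 'hello'[100]` raises IndexError.
3. bare `except` matches → `arr.append('G')` → arr = ['M', 'G'].
4. `else` is skipped (an exception was raised).
Result: ['M', 'G']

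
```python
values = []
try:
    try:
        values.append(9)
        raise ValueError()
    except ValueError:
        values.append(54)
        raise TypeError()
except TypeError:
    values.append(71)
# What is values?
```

Step-by-step execution trace:
1. Inner try: `values.append(9)` → values = [9].
2. `raise ValueError()` raises ValueError.
3. Inner `except ValueError` matches → `values.append(54)` → values = [9, 54].
4. `raise TypeError()` raises TypeError; propagates to outer try.
5. Outer `except TypeError` matches → `values.append(71)` → values = [9, 54, 71].
Result: [9, 54, 71]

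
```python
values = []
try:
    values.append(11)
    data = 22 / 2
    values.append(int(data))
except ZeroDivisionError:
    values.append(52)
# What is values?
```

Step-by-step execution trace:
1. try: `values.append(11)` → values = [11].
2. `data = 22 / 2` → data = 11.0. No exception raised.
3. `values.append(int(data))` → values = [11, 11].
4. `except ZeroDivisionError` is skipped (no exception was raised).
Result: [11, 11]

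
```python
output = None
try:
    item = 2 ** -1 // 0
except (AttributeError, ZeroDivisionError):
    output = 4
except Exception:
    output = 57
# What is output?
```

Step-by-step execution trace:
1. `item = 2 ** -1 // 0` raises ZeroDivisionError.
2. `except (AttributeError, ZeroDivisionError)` matches (ZeroDivisionError is in the tuple) → output = 4.
3. `except Exception` is not reached.
Result: 4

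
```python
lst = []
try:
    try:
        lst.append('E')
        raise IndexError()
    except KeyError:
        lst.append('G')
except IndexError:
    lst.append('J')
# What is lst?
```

Step-by-step execution trace:
1. Inner try: `lst.append('E')` → lst = ['E'].
2. `raise IndexError()` raises IndexError.
3. Inner `except KeyError` does not match IndexError; exception propagates to outer try.
4. Outer `except IndexError` matches → `lst.append('J')` → lst = ['E', 'J'].
Result: ['E', 'J']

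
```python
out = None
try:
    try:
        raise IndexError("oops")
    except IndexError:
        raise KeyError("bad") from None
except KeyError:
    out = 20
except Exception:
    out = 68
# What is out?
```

Step-by-step execution trace:
1. Inner try raises IndexError; inner `except IndexError` catches it.
2. `raise KeyError(...) from None` raises KeyError (from None suppresses __context__, but the active exception is still KeyError).
3. Outer `except KeyError` matches → out = 20.
4. `except Exception` is not reached.
Result: 20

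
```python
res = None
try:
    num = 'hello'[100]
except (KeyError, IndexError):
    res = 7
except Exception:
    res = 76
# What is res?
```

Step-by-step execution trace:
1. `num = 'hello'[100]` raises IndexError.
2. `except (KeyError, IndexError)` matches (IndexError is in the tuple) → res = 7.
3. `except Exception` is not reached.
Result: 7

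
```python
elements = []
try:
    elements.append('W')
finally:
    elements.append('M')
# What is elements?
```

Step-by-step execution trace:
1. try: `elements.append('W')` → elements = ['W'].
2. The try body completes without raising.
3. finally always runs: `elements.append('M')` → elements = ['W', 'M'].
Result: ['W', 'M']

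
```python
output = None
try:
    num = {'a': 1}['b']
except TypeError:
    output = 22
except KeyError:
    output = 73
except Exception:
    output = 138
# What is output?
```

Step-by-step execution trace:
1. `num = {'a': 1}['b']` raises KeyError.
2. `except TypeError` does not match KeyError; skipped.
3. `except KeyError` matches → output = 73.
4. Remaining except clauses are skipped.
Result: 73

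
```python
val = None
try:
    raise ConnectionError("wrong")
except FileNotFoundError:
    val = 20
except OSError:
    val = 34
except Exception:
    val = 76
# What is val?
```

Step-by-step execution trace:
1. `raise ConnectionError(...)` raises ConnectionError.
2. `except FileNotFoundError` does not match (ConnectionError is not a subclass of FileNotFoundError); skipped.
3. `except OSError` matches (ConnectionError is a subclass of OSError) → val = 34.
4. `except Exception` is not reached.
Result: 34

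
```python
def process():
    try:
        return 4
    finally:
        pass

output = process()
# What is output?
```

Step-by-step execution trace:
1. `process()` enters try: `return 4` sets pending return value 4.
2. Before returning, `finally: pass` runs (no effect).
3. process() returns 4 → output = 4.
Result: 4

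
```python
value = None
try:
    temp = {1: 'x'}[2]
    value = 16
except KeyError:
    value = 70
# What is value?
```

Step-by-step execution trace:
1. `temp = {1: 'x'}[2]` raises KeyError.
2. `value = 16` is not reached.
3. `except KeyError` matches → value = 70.
Result: 70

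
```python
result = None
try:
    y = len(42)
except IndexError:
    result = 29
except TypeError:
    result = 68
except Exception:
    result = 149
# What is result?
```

Step-by-step execution trace:
1. `y = len(42)` raises TypeError.
2. `except IndexError` does not match TypeError; skipped.
3. `except TypeError` matches → result = 68.
4. Remaining except clauses are skipped.
Result: 68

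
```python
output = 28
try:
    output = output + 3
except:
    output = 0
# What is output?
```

Step-by-step execution trace:
1. output starts at 28.
2. try: `output = output + 3` → output = 31. No exception raised.
3. `except` is skipped.
Result: 31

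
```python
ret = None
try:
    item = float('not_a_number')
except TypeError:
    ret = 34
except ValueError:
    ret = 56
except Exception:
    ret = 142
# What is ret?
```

Step-by-step execution trace:
1. `item = float('not_a_number')` raises ValueError.
2. `except TypeError` does not match ValueError; skipped.
3. `except ValueError` matches → ret = 56.
4. Remaining except clauses are skipped.
Result: 56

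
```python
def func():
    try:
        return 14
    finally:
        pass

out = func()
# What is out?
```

Step-by-step execution trace:
1. `func()` enters try: `return 14` sets pending return value 14.
2. Before returning, `finally: pass` runs (no effect).
3. func() returns 14 → out = 14.
Result: 14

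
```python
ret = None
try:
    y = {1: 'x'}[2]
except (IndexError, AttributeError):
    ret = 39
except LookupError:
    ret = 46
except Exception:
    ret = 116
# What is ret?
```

Step-by-step execution trace:
1. `y = {1: 'x'}[2]` raises KeyError.
2. `except (IndexError, AttributeError)` does not match KeyError; skipped.
3. `except LookupError` matches (KeyError is a subclass of LookupError) → ret = 46.
4. `except Exception` is not reached.
Result: 46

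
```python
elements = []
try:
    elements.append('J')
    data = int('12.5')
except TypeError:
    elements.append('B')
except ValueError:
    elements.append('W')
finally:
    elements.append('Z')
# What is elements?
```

Step-by-step execution trace:
1. try: `elements.append('J')` → elements = ['J'].
2. `data = int('12.5')` raises ValueError.
3. `except TypeError` does not match ValueError; skipped.
4. `except ValueError` matches → `elements.append('W')` → elements = ['J', 'W'].
5. finally always runs: `elements.append('Z')` → elements = ['J', 'W', 'Z'].
Result: ['J', 'W', 'Z']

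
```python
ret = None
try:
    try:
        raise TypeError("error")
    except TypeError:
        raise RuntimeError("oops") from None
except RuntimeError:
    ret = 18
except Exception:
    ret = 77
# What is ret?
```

Step-by-step execution trace:
1. Inner try raises TypeError; inner `except TypeError` catches it.
2. `raise RuntimeError(...) from None` raises RuntimeError (from None suppresses __context__, but the active exception is still RuntimeError).
3. Outer `except RuntimeError` matches → ret = 18.
4. `except Exception` is not reached.
Result: 18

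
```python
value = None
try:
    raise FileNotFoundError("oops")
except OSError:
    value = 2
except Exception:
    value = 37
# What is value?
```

Step-by-step execution trace:
1. `raise FileNotFoundError(...)` raises FileNotFoundError.
2. `except OSError` matches (FileNotFoundError is a subclass of OSError) → value = 2.
3. `except Exception` is not reached.
Result: 2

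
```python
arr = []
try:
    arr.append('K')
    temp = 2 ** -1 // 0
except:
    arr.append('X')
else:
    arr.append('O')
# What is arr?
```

Step-by-step execution trace:
1. try: `arr.append('K')` → arr = ['K'].
2. `temp = 2 ** -1 // 0` raises ZeroDivisionError.
3. bare `except` matches → `arr.append('X')` → arr = ['K', 'X'].
4. `else` is skipped (an exception was raised).
Result: ['K', 'X']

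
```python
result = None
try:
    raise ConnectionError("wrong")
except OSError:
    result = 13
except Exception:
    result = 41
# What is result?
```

Step-by-step execution trace:
1. `raise ConnectionError(...)` raises ConnectionError.
2. `except OSError` matches (ConnectionError is a subclass of OSError) → result = 13.
3. `except Exception` is not reached.
Result: 13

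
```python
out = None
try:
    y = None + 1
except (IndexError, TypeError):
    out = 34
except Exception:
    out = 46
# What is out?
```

Step-by-step execution trace:
1. `y = None + 1` raises TypeError.
2. `except (IndexError, TypeError)` matches (TypeError is in the tuple) → out = 34.
3. `except Exception` is not reached.
Result: 34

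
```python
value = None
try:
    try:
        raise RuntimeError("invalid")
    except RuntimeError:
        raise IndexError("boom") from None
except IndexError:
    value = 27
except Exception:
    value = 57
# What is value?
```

Step-by-step execution trace:
1. Inner try raises RuntimeError; inner `except RuntimeError` catches it.
2. `raise IndexError(...) from None` raises IndexError (from None suppresses __context__, but the active exception is still IndexError).
3. Outer `except IndexError` matches → value = 27.
4. `except Exception` is not reached.
Result: 27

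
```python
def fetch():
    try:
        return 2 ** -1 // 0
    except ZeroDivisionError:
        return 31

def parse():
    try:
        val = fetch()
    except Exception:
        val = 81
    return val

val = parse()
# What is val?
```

Step-by-step execution trace:
1. `parse()` calls `fetch()`.
2. In fetch: `2 ** -1 // 0` raises ZeroDivisionError; `except ZeroDivisionError` catches it → returns 31.
3. In parse: `val = fetch()` → val = 31. No exception reaches parse.
4. `except Exception` is skipped; parse returns 31.
5. val = 31.
Result: 31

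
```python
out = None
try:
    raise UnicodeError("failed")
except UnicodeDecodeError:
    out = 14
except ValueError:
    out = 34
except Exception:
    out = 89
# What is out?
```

Step-by-step execution trace:
1. `raise UnicodeError(...)` raises UnicodeError.
2. `except UnicodeDecodeError` does not match (UnicodeError is not a subclass of UnicodeDecodeError); skipped.
3. `except ValueError` matches (UnicodeError is a subclass of ValueError) → out = 34.
4. `except Exception` is not reached.
Result: 34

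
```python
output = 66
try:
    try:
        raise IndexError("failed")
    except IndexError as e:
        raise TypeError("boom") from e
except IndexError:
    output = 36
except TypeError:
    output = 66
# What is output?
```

Step-by-step execution trace:
1. Inner try raises IndexError; inner `except IndexError as e` catches it.
2. `raise TypeError(...) from e` raises TypeError (IndexError is attached as __cause__, but only TypeError is active).
3. Outer `except IndexError` does not match TypeError; skipped.
4. Outer `except TypeError` matches → output = 66.
Result: 66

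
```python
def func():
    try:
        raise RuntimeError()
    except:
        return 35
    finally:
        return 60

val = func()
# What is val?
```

Step-by-step execution trace:
1. `func()` enters try: `raise RuntimeError()` raises RuntimeError.
2. bare `except` matches → `return 35` sets pending return value 35.
3. Before returning, `finally: return 60` runs and overrides the pending return.
4. func() returns 60 → val = 60.
Result: 60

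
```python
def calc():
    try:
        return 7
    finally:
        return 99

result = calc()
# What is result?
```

Step-by-step execution trace:
1. `calc()` enters try: `return 7` sets pending return value 7.
2. Before returning, `finally: return 99` runs and overrides the pending return.
3. calc() returns 99 → result = 99.
Result: 99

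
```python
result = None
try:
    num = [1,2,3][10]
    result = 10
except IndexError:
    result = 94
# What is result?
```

Step-by-step execution trace:
1. `num = [1,2,3][10]` raises IndexError.
2. `result = 10` is not reached.
3. `except IndexError` matches → result = 94.
Result: 94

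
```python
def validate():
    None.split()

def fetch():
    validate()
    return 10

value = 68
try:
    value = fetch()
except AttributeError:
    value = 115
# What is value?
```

Step-by-step execution trace:
1. value starts at 68.
2. try: `fetch()` calls `validate()`.
3. `validate()` evaluates `None.split()`, which raises AttributeError; it propagates through fetch (uncaught).
4. `return 10` in fetch is not reached; the assignment to value does not complete.
5. `except AttributeError` matches → value = 115.
Result: 115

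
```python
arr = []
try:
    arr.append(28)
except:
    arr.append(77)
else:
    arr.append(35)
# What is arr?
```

Step-by-step execution trace:
1. try: `arr.append(28)` → arr = [28]. No exception raised.
2. `except` is skipped.
3. `else` runs (try completed without exception): `arr.append(35)` → arr = [28, 35].
Result: [28, 35]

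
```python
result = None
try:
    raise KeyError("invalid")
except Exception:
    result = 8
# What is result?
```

Step-by-step execution trace:
1. `raise KeyError(...)` raises KeyError.
2. `except Exception` matches (KeyError is a subclass of Exception) → result = 8.
Result: 8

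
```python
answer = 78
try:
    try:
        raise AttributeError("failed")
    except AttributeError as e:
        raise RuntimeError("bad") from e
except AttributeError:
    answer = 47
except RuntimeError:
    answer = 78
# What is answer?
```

Step-by-step execution trace:
1. Inner try raises AttributeError; inner `except AttributeError as e` catches it.
2. `raise RuntimeError(...) from e` raises RuntimeError (AttributeError is attached as __cause__, but only RuntimeError is active).
3. Outer `except AttributeError` does not match RuntimeError; skipped.
4. Outer `except RuntimeError` matches → answer = 78.
Result: 78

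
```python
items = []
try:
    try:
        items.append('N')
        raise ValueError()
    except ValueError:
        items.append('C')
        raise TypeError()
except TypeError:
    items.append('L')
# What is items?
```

Step-by-step execution trace:
1. Inner try: `items.append('N')` → items = ['N'].
2. `raise ValueError()` raises ValueError.
3. Inner `except ValueError` matches → `items.append('C')` → items = ['N', 'C'].
4. `raise TypeError()` raises TypeError; propagates to outer try.
5. Outer `except TypeError` matches → `items.append('L')` → items = ['N', 'C', 'L'].
Result: ['N', 'C', 'L']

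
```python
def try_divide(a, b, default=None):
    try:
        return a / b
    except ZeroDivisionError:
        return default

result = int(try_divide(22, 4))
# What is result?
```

Step-by-step execution trace:
1. `try_divide(22, 4)` enters try: `return 22 / 4` → returns 5.5. No exception raised.
2. `except ZeroDivisionError` is skipped.
3. `int(5.5)` → 5 → result = 5.
Result: 5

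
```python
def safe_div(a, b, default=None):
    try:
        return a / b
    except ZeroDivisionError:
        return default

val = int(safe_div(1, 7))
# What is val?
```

Step-by-step execution trace:
1. `safe_div(1, 7)` enters try: `return 1 / 7` → returns 0.14285714285714285. No exception raised.
2. `except ZeroDivisionError` is skipped.
3. `int(0.14285714285714285)` → 0 → val = 0.
Result: 0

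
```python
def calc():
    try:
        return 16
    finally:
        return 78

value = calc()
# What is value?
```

Step-by-step execution trace:
1. `calc()` enters try: `return 16` sets pending return value 16.
2. Before returning, `finally: return 78` runs and overrides the pending return.
3. calc() returns 78 → value = 78.
Result: 78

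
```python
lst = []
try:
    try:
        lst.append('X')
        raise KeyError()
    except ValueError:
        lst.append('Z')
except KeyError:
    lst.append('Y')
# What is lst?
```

Step-by-step execution trace:
1. Inner try: `lst.append('X')` → lst = ['X'].
2. `raise KeyError()` raises KeyError.
3. Inner `except ValueError` does not match KeyError; exception propagates to outer try.
4. Outer `except KeyError` matches → `lst.append('Y')` → lst = ['X', 'Y'].
Result: ['X', 'Y']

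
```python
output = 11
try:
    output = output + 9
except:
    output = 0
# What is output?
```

Step-by-step execution trace:
1. output starts at 11.
2. try: `output = output + 9` → output = 20. No exception raised.
3. `except` is skipped.
Result: 20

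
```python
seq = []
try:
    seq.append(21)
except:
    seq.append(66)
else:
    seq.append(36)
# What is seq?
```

Step-by-step execution trace:
1. try: `seq.append(21)` → seq = [21]. No exception raised.
2. `except` is skipped.
3. `else` runs (try completed without exception): `seq.append(36)` → seq = [21, 36].
Result: [21, 36]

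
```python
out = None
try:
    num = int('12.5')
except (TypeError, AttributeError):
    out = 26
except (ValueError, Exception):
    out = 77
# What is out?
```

Step-by-step execution trace:
1. `num = int('12.5')` raises ValueError.
2. `except (TypeError, AttributeError)` does not match ValueError; skipped.
3. `except (ValueError, Exception)` matches (ValueError is in the tuple) → out = 77.
Result: 77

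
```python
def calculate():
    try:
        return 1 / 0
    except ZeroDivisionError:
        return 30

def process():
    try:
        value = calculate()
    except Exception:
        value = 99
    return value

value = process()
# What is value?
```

Step-by-step execution trace:
1. `process()` calls `calculate()`.
2. In calculate: `1 / 0` raises ZeroDivisionError; `except ZeroDivisionError` catches it → returns 30.
3. In process: `value = calculate()` → value = 30. No exception reaches process.
4. `except Exception` is skipped; process returns 30.
5. value = 30.
Result: 30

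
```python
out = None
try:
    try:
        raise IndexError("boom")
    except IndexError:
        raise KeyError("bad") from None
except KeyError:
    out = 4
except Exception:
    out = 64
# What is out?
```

Step-by-step execution trace:
1. Inner try raises IndexError; inner `except IndexError` catches it.
2. `raise KeyError(...) from None` raises KeyError (from None suppresses __context__, but the active exception is still KeyError).
3. Outer `except KeyError` matches → out = 4.
4. `except Exception` is not reached.
Result: 4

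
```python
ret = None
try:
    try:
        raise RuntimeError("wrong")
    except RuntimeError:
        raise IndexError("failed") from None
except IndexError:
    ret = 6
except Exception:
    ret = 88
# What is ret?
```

Step-by-step execution trace:
1. Inner try raises RuntimeError; inner `except RuntimeError` catches it.
2. `raise IndexError(...) from None` raises IndexError (from None suppresses __context__, but the active exception is still IndexError).
3. Outer `except IndexError` matches → ret = 6.
4. `except Exception` is not reached.
Result: 6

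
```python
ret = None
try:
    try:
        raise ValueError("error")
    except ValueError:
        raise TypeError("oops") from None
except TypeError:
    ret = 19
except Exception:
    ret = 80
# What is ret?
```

Step-by-step execution trace:
1. Inner try raises ValueError; inner `except ValueError` catches it.
2. `raise TypeError(...) from None` raises TypeError (from None suppresses __context__, but the active exception is still TypeError).
3. Outer `except TypeError` matches → ret = 19.
4. `except Exception` is not reached.
Result: 19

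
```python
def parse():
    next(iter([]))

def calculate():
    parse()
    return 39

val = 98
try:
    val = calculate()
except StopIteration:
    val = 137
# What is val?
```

Step-by-step execution trace:
1. val starts at 98.
2. try: `calculate()` calls `parse()`.
3. `parse()` evaluates `next(iter([]))`, which raises StopIteration; it propagates through calculate (uncaught).
4. `return 39` in calculate is not reached; the assignment to val does not complete.
5. `except StopIteration` matches → val = 137.
Result: 137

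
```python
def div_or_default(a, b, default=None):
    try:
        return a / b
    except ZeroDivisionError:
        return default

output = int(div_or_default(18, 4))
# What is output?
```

Step-by-step execution trace:
1. `div_or_default(18, 4)` enters try: `return 18 / 4` → returns 4.5. No exception raised.
2. `except ZeroDivisionError` is skipped.
3. `int(4.5)` → 4 → output = 4.
Result: 4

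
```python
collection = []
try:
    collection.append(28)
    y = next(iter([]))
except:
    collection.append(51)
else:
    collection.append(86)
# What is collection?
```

Step-by-step execution trace:
1. try: `collection.append(28)` → collection = [28].
2. `y = next(iter([]))` raises StopIteration.
3. bare `except` matches → `collection.append(51)` → collection = [28, 51].
4. `else` is skipped (an exception was raised).
Result: [28, 51]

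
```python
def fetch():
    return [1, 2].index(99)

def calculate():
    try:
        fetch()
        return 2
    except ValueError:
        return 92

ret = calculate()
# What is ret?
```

Step-by-step execution trace:
1. `calculate()` calls `fetch()`.
2. `fetch()` evaluates `[1, 2].index(99)`, which raises ValueError; it propagates to the caller.
3. `return 2` is not reached.
4. `except ValueError` in calculate matches → returns 92.
5. ret = 92.
Result: 92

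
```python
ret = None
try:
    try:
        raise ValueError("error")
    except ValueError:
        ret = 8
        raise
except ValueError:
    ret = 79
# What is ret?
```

Step-by-step execution trace:
1. Inner try: `raise ValueError("error")` raises ValueError.
2. Inner `except ValueError` matches → ret = 8.
3. bare `raise` re-raises the same ValueError.
4. Outer `except ValueError` matches → ret = 79.
Result: 79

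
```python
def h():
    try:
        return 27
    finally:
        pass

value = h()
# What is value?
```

Step-by-step execution trace:
1. `h()` enters try: `return 27` sets pending return value 27.
2. Before returning, `finally: pass` runs (no effect).
3. h() returns 27 → value = 27.
Result: 27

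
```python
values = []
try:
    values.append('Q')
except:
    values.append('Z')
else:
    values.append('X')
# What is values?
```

Step-by-step execution trace:
1. try: `values.append('Q')` → values = ['Q']. No exception raised.
2. `except` is skipped.
3. `else` runs (try completed without exception): `values.append('X')` → values = ['Q', 'X'].
Result: ['Q', 'X']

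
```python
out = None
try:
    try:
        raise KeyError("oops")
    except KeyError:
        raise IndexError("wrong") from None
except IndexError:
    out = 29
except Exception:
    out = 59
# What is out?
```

Step-by-step execution trace:
1. Inner try raises KeyError; inner `except KeyError` catches it.
2. `raise IndexError(...) from None` raises IndexError (from None suppresses __context__, but the active exception is still IndexError).
3. Outer `except IndexError` matches → out = 29.
4. `except Exception` is not reached.
Result: 29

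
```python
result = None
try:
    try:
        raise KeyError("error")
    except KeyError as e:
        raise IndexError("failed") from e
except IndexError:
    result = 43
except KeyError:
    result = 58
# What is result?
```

Step-by-step execution trace:
1. Inner try raises KeyError; inner `except KeyError as e` catches it.
2. `raise IndexError(...) from e` raises IndexError (KeyError is attached as __cause__, but only IndexError is active).
3. Outer `except IndexError` matches → result = 43.
4. `except KeyError` is not reached.
Result: 43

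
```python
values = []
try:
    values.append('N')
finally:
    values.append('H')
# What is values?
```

Step-by-step execution trace:
1. try: `values.append('N')` → values = ['N'].
2. The try body completes without raising.
3. finally always runs: `values.append('H')` → values = ['N', 'H'].
Result: ['N', 'H']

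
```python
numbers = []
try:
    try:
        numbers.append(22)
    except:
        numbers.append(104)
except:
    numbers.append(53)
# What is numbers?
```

Step-by-step execution trace:
1. Inner try: `numbers.append(22)` → numbers = [22]. No exception raised.
2. Inner `except` is skipped.
3. Inner try completes normally; outer `except` is skipped.
Result: [22]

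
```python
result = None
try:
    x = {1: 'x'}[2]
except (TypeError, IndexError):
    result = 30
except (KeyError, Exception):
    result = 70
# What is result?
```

Step-by-step execution trace:
1. `x = {1: 'x'}[2]` raises KeyError.
2. `except (TypeError, IndexError)` does not match KeyError; skipped.
3. `except (KeyError, Exception)` matches (KeyError is in the tuple) → result = 70.
Result: 70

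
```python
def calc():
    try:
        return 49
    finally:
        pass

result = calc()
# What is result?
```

Step-by-step execution trace:
1. `calc()` enters try: `return 49` sets pending return value 49.
2. Before returning, `finally: pass` runs (no effect).
3. calc() returns 49 → result = 49.
Result: 49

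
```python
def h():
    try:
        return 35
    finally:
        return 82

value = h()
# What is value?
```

Step-by-step execution trace:
1. `h()` enters try: `return 35` sets pending return value 35.
2. Before returning, `finally: return 82` runs and overrides the pending return.
3. h() returns 82 → value = 82.
Result: 82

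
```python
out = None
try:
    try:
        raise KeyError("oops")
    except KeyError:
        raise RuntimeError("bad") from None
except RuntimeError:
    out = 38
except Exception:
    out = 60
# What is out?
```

Step-by-step execution trace:
1. Inner try raises KeyError; inner `except KeyError` catches it.
2. `raise RuntimeError(...) from None` raises RuntimeError (from None suppresses __context__, but the active exception is still RuntimeError).
3. Outer `except RuntimeError` matches → out = 38.
4. `except Exception` is not reached.
Result: 38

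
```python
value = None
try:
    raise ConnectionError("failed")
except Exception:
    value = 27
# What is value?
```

Step-by-step execution trace:
1. `raise ConnectionError(...)` raises ConnectionError.
2. `except Exception` matches (ConnectionError is a subclass of Exception) → value = 27.
Result: 27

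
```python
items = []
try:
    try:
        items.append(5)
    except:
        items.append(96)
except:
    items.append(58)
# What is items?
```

Step-by-step execution trace:
1. Inner try: `items.append(5)` → items = [5]. No exception raised.
2. Inner `except` is skipped.
3. Inner try completes normally; outer `except` is skipped.
Result: [5]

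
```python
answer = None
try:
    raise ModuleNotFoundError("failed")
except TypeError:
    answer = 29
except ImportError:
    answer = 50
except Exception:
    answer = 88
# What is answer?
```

Step-by-step execution trace:
1. `raise ModuleNotFoundError(...)` raises ModuleNotFoundError.
2. `except TypeError` does not match (ModuleNotFoundError is not a subclass of TypeError); skipped.
3. `except ImportError` matches (ModuleNotFoundError is a subclass of ImportError) → answer = 50.
4. `except Exception` is not reached.
Result: 50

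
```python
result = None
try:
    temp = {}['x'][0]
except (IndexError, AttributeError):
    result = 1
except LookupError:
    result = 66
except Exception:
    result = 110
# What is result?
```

Step-by-step execution trace:
1. `temp = {}['x'][0]` raises KeyError.
2. `except (IndexError, AttributeError)` does not match KeyError; skipped.
3. `except LookupError` matches (KeyError is a subclass of LookupError) → result = 66.
4. `except Exception` is not reached.
Result: 66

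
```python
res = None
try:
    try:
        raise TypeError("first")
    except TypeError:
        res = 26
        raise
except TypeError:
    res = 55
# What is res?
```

Step-by-step execution trace:
1. Inner try: `raise TypeError("first")` raises TypeError.
2. Inner `except TypeError` matches → res = 26.
3. bare `raise` re-raises the same TypeError.
4. Outer `except TypeError` matches → res = 55.
Result: 55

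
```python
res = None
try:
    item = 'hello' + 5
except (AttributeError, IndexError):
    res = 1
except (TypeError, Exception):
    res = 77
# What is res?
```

Step-by-step execution trace:
1. `item = 'hello' + 5` raises TypeError.
2. `except (AttributeError, IndexError)` does not match TypeError; skipped.
3. `except (TypeError, Exception)` matches (TypeError is in the tuple) → res = 77.
Result: 77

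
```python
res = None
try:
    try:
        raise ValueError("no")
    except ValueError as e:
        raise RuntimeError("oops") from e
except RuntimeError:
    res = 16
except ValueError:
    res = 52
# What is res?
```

Step-by-step execution trace:
1. Inner try raises ValueError; inner `except ValueError as e` catches it.
2. `raise RuntimeError(...) from e` raises RuntimeError (ValueError is attached as __cause__, but only RuntimeError is active).
3. Outer `except RuntimeError` matches → res = 16.
4. `except ValueError` is not reached.
Result: 16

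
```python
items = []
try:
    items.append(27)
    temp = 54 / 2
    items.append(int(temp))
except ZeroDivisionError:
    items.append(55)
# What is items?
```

Step-by-step execution trace:
1. try: `items.append(27)` → items = [27].
2. `temp = 54 / 2` → temp = 27.0. No exception raised.
3. `items.append(int(temp))` → items = [27, 27].
4. `except ZeroDivisionError` is skipped (no exception was raised).
Result: [27, 27]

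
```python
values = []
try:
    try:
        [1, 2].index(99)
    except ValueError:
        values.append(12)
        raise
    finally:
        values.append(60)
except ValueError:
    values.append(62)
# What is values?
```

Step-by-step execution trace:
1. Inner try: `[1, 2].index(99)` raises ValueError.
2. Inner `except ValueError` matches → `values.append(12)` → values = [12].
3. bare `raise` re-raises ValueError.
4. Inner `finally` runs during unwinding: `values.append(60)` → values = [12, 60].
5. Outer `except ValueError` matches → `values.append(62)` → values = [12, 60, 62].
Result: [12, 60, 62]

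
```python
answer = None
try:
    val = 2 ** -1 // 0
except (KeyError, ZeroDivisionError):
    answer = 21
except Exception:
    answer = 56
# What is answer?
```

Step-by-step execution trace:
1. `val = 2 ** -1 // 0` raises ZeroDivisionError.
2. `except (KeyError, ZeroDivisionError)` matches (ZeroDivisionError is in the tuple) → answer = 21.
3. `except Exception` is not reached.
Result: 21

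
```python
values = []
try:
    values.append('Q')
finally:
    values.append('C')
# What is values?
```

Step-by-step execution trace:
1. try: `values.append('Q')` → values = ['Q'].
2. The try body completes without raising.
3. finally always runs: `values.append('C')` → values = ['Q', 'C'].
Result: ['Q', 'C']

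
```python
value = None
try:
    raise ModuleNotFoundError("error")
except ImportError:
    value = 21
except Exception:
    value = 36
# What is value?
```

Step-by-step execution trace:
1. `raise ModuleNotFoundError(...)` raises ModuleNotFoundError.
2. `except ImportError` matches (ModuleNotFoundError is a subclass of ImportError) → value = 21.
3. `except Exception` is not reached.
Result: 21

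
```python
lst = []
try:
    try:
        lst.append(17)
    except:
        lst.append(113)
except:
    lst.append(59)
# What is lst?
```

Step-by-step execution trace:
1. Inner try: `lst.append(17)` → lst = [17]. No exception raised.
2. Inner `except` is skipped.
3. Inner try completes normally; outer `except` is skipped.
Result: [17]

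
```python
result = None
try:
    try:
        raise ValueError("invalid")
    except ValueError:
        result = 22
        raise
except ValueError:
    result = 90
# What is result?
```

Step-by-step execution trace:
1. Inner try: `raise ValueError("invalid")` raises ValueError.
2. Inner `except ValueError` matches → result = 22.
3. bare `raise` re-raises the same ValueError.
4. Outer `except ValueError` matches → result = 90.
Result: 90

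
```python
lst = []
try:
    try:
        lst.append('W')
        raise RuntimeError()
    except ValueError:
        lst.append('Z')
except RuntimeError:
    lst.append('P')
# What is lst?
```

Step-by-step execution trace:
1. Inner try: `lst.append('W')` → lst = ['W'].
2. `raise RuntimeError()` raises RuntimeError.
3. Inner `except ValueError` does not match RuntimeError; exception propagates to outer try.
4. Outer `except RuntimeError` matches → `lst.append('P')` → lst = ['W', 'P'].
Result: ['W', 'P']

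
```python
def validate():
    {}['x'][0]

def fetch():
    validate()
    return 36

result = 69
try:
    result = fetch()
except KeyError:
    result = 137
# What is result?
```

Step-by-step execution trace:
1. result starts at 69.
2. try: `fetch()` calls `validate()`.
3. `validate()` evaluates `{}['x'][0]`, which raises KeyError; it propagates through fetch (uncaught).
4. `return 36` in fetch is not reached; the assignment to result does not complete.
5. `except KeyError` matches → result = 137.
Result: 137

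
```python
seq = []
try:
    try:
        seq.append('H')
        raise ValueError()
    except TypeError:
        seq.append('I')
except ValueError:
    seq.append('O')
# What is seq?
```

Step-by-step execution trace:
1. Inner try: `seq.append('H')` → seq = ['H'].
2. `raise ValueError()` raises ValueError.
3. Inner `except TypeError` does not match ValueError; exception propagates to outer try.
4. Outer `except ValueError` matches → `seq.append('O')` → seq = ['H', 'O'].
Result: ['H', 'O']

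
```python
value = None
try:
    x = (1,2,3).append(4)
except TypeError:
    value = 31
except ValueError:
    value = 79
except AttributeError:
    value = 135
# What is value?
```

Step-by-step execution trace:
1. `x = (1,2,3).append(4)` raises AttributeError.
2. `except TypeError` does not match AttributeError; skipped.
3. `except ValueError` does not match AttributeError; skipped.
4. `except AttributeError` matches → value = 135.
Result: 135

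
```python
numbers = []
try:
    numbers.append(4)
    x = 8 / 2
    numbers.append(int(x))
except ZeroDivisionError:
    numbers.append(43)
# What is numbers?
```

Step-by-step execution trace:
1. try: `numbers.append(4)` → numbers = [4].
2. `x = 8 / 2` → x = 4.0. No exception raised.
3. `numbers.append(int(x))` → numbers = [4, 4].
4. `except ZeroDivisionError` is skipped (no exception was raised).
Result: [4, 4]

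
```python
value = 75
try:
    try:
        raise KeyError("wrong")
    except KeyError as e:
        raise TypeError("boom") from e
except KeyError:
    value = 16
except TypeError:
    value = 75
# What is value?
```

Step-by-step execution trace:
1. Inner try raises KeyError; inner `except KeyError as e` catches it.
2. `raise TypeError(...) from e` raises TypeError (KeyError is attached as __cause__, but only TypeError is active).
3. Outer `except KeyError` does not match TypeError; skipped.
4. Outer `except TypeError` matches → value = 75.
Result: 75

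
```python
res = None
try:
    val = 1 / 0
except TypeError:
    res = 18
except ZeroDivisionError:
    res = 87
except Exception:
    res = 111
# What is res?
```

Step-by-step execution trace:
1. `val = 1 / 0` raises ZeroDivisionError.
2. `except TypeError` does not match ZeroDivisionError; skipped.
3. `except ZeroDivisionError` matches → res = 87.
4. Remaining except clauses are skipped.
Result: 87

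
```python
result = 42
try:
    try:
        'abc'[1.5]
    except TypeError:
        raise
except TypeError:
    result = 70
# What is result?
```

Step-by-step execution trace:
1. Inner try: `'abc'[1.5]` raises TypeError.
2. Inner `except TypeError` matches; bare `raise` re-raises the same TypeError.
3. Outer `except TypeError` matches → result = 70.
Result: 70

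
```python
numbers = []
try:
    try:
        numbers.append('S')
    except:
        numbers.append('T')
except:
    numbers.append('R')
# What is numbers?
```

Step-by-step execution trace:
1. Inner try: `numbers.append('S')` → numbers = ['S']. No exception raised.
2. Inner `except` is skipped.
3. Inner try completes normally; outer `except` is skipped.
Result: ['S']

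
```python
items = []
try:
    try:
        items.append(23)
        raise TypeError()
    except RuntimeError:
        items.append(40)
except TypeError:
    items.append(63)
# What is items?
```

Step-by-step execution trace:
1. Inner try: `items.append(23)` → items = [23].
2. `raise TypeError()` raises TypeError.
3. Inner `except RuntimeError` does not match TypeError; exception propagates to outer try.
4. Outer `except TypeError` matches → `items.append(63)` → items = [23, 63].
Result: [23, 63]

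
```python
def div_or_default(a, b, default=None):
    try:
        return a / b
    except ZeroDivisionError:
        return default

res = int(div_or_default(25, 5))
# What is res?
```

Step-by-step execution trace:
1. `div_or_default(25, 5)` enters try: `return 25 / 5` → returns 5.0. No exception raised.
2. `except ZeroDivisionError` is skipped.
3. `int(5.0)` → 5 → res = 5.
Result: 5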